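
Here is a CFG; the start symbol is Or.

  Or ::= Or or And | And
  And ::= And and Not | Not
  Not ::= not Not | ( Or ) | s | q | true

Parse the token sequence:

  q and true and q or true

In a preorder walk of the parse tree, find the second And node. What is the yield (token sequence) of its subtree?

[Or [Or [And [And [And [Not q]] and [Not true]] and [Not q]]] or [And [Not true]]]

q and true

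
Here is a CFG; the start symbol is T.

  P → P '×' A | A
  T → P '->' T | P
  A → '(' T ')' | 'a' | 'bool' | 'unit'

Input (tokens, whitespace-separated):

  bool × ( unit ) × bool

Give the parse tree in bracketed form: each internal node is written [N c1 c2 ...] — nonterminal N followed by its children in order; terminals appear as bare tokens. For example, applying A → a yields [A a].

T
P
P × A
P × A × A
A × A × A
bool × A × A
bool × ( T ) × A
bool × ( P ) × A
bool × ( A ) × A
bool × ( unit ) × A
bool × ( unit ) × bool

[T [P [P [P [A bool]] × [A ( [T [P [A unit]]] )]] × [A bool]]]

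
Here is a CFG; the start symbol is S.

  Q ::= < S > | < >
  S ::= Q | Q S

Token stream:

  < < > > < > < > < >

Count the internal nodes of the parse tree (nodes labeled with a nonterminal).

10

[S [Q < [S [Q < >]] >] [S [Q < >] [S [Q < >] [S [Q < >]]]]]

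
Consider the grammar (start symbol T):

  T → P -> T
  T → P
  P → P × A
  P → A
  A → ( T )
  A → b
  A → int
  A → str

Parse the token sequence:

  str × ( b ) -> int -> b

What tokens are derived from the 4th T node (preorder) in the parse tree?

[T [P [P [A str]] × [A ( [T [P [A b]]] )]] -> [T [P [A int]] -> [T [P [A b]]]]]

b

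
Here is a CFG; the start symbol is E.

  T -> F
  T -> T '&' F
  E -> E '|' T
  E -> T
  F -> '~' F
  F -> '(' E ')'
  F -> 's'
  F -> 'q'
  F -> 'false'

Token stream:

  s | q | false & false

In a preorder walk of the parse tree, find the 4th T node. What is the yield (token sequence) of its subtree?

[E [E [E [T [F s]]] | [T [F q]]] | [T [T [F false]] & [F false]]]

false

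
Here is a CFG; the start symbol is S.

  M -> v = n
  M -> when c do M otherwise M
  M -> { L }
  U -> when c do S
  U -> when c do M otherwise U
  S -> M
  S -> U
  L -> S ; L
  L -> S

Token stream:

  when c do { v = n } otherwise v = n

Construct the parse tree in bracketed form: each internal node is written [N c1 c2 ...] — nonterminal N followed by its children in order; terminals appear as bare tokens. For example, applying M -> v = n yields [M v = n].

[S [M when c do [M { [L [S [M v = n]]] }] otherwise [M v = n]]]

S
M
when c do M otherwise M
when c do { L } otherwise M
when c do { S } otherwise M
when c do { M } otherwise M
when c do { v = n } otherwise M
when c do { v = n } otherwise v = n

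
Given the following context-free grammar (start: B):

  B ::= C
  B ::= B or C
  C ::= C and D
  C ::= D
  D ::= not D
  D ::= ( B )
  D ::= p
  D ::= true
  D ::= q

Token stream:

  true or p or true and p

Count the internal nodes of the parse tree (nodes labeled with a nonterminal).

11

[B [B [B [C [D true]]] or [C [D p]]] or [C [C [D true]] and [D p]]]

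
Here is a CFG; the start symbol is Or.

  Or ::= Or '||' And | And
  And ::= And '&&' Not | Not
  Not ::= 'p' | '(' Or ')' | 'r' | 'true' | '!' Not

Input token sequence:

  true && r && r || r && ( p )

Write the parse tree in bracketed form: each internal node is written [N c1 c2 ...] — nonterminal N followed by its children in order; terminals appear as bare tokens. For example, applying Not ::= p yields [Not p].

[Or [Or [And [And [And [Not true]] && [Not r]] && [Not r]]] || [And [And [Not r]] && [Not ( [Or [And [Not p]]] )]]]

Or
Or || And
And || And
And && Not || And
And && Not && Not || And
Not && Not && Not || And
true && Not && Not || And
true && r && Not || And
true && r && r || And
true && r && r || And && Not
true && r && r || Not && Not
true && r && r || r && Not
true && r && r || r && ( Or )
true && r && r || r && ( And )
true && r && r || r && ( Not )
true && r && r || r && ( p )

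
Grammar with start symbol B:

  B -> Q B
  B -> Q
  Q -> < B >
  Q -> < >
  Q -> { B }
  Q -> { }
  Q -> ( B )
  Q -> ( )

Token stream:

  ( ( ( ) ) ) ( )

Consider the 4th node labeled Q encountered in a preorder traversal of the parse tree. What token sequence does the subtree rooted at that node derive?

[B [Q ( [B [Q ( [B [Q ( )]] )]] )] [B [Q ( )]]]

( )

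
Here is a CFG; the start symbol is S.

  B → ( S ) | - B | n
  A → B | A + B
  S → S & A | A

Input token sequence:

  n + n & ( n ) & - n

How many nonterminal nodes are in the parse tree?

[S [S [S [A [A [B n]] + [B n]]] & [A [B ( [S [A [B n]]] )]]] & [A [B - [B n]]]]

15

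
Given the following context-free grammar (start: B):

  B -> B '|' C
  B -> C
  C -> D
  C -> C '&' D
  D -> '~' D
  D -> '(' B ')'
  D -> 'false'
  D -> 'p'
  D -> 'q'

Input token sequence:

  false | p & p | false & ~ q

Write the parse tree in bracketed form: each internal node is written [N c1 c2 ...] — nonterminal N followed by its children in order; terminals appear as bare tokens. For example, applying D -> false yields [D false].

[B [B [B [C [D false]]] | [C [C [D p]] & [D p]]] | [C [C [D false]] & [D ~ [D q]]]]

B
B | C
B | C | C
C | C | C
D | C | C
false | C | C
false | C & D | C
false | D & D | C
false | p & D | C
false | p & p | C
false | p & p | C & D
false | p & p | D & D
false | p & p | false & D
false | p & p | false & ~ D
false | p & p | false & ~ q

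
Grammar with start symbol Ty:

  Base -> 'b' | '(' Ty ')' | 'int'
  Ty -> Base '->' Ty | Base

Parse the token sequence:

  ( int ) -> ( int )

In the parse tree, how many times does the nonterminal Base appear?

4

[Ty [Base ( [Ty [Base int]] )] -> [Ty [Base ( [Ty [Base int]] )]]]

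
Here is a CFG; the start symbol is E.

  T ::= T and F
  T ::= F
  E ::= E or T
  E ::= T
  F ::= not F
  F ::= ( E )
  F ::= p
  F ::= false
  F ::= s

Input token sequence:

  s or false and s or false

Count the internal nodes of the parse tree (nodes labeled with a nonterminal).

[E [E [E [T [F s]]] or [T [T [F false]] and [F s]]] or [T [F false]]]

11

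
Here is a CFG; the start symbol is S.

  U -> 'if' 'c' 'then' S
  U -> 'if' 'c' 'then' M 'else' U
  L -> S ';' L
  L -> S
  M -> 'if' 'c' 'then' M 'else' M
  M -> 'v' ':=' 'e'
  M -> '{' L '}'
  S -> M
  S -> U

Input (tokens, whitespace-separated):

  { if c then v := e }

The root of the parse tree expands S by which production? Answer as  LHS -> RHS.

S -> M

[S [M { [L [S [U if c then [S [M v := e]]]]] }]]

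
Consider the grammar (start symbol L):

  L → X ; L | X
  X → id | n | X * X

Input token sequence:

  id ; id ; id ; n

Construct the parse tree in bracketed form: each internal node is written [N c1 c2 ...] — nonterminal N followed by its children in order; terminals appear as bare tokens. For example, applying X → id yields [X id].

[L [X id] ; [L [X id] ; [L [X id] ; [L [X n]]]]]

L
X ; L
id ; L
id ; X ; L
id ; id ; L
id ; id ; X ; L
id ; id ; id ; L
id ; id ; id ; X
id ; id ; id ; n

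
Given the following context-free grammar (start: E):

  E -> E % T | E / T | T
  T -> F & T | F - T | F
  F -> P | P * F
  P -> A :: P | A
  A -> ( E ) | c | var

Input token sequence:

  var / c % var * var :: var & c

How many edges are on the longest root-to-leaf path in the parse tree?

7

[E [E [E [T [F [P [A var]]]]] / [T [F [P [A c]]]]] % [T [F [P [A var]] * [F [P [A var] :: [P [A var]]]]] & [T [F [P [A c]]]]]]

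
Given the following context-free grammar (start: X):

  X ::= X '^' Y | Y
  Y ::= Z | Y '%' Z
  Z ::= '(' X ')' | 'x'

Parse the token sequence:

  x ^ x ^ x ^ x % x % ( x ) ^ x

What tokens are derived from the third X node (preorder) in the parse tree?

[X [X [X [X [X [Y [Z x]]] ^ [Y [Z x]]] ^ [Y [Z x]]] ^ [Y [Y [Y [Z x]] % [Z x]] % [Z ( [X [Y [Z x]]] )]]] ^ [Y [Z x]]]

x ^ x ^ x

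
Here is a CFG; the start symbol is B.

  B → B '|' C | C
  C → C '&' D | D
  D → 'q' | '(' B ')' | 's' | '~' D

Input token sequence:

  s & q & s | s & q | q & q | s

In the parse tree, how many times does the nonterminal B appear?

4

[B [B [B [B [C [C [C [D s]] & [D q]] & [D s]]] | [C [C [D s]] & [D q]]] | [C [C [D q]] & [D q]]] | [C [D s]]]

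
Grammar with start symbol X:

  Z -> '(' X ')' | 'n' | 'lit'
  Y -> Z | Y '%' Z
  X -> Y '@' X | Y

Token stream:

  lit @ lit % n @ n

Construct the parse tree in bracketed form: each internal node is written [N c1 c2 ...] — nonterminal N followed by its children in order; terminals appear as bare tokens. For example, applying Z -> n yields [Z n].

[X [Y [Z lit]] @ [X [Y [Y [Z lit]] % [Z n]] @ [X [Y [Z n]]]]]

X
Y @ X
Z @ X
lit @ X
lit @ Y @ X
lit @ Y % Z @ X
lit @ Z % Z @ X
lit @ lit % Z @ X
lit @ lit % n @ X
lit @ lit % n @ Y
lit @ lit % n @ Z
lit @ lit % n @ n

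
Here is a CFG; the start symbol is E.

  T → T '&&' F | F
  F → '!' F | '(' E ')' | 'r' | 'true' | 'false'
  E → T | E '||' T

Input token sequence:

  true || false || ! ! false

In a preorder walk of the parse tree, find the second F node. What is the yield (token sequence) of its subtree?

[E [E [E [T [F true]]] || [T [F false]]] || [T [F ! [F ! [F false]]]]]

false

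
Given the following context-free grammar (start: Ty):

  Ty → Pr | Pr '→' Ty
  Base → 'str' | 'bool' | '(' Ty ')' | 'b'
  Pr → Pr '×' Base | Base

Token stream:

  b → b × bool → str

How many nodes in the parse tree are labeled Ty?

[Ty [Pr [Base b]] → [Ty [Pr [Pr [Base b]] × [Base bool]] → [Ty [Pr [Base str]]]]]

3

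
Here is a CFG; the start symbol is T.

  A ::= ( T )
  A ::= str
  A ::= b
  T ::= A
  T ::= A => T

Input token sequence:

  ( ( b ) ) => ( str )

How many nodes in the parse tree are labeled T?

5

[T [A ( [T [A ( [T [A b]] )]] )] => [T [A ( [T [A str]] )]]]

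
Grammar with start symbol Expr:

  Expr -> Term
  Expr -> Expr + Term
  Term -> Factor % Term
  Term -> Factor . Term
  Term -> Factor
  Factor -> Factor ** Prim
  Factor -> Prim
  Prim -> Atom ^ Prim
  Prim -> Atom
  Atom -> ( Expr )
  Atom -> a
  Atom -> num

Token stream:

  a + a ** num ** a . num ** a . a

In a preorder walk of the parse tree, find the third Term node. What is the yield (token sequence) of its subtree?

num ** a . a

[Expr [Expr [Term [Factor [Prim [Atom a]]]]] + [Term [Factor [Factor [Factor [Prim [Atom a]]] ** [Prim [Atom num]]] ** [Prim [Atom a]]] . [Term [Factor [Factor [Prim [Atom num]]] ** [Prim [Atom a]]] . [Term [Factor [Prim [Atom a]]]]]]]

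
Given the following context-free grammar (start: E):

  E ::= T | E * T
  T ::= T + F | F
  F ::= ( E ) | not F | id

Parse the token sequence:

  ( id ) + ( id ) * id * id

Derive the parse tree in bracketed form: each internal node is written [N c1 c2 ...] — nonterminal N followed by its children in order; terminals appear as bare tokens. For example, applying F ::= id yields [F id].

E
E * T
E * T * T
T * T * T
T + F * T * T
F + F * T * T
( E ) + F * T * T
( T ) + F * T * T
( F ) + F * T * T
( id ) + F * T * T
( id ) + ( E ) * T * T
( id ) + ( T ) * T * T
( id ) + ( F ) * T * T
( id ) + ( id ) * T * T
( id ) + ( id ) * F * T
( id ) + ( id ) * id * T
( id ) + ( id ) * id * F
( id ) + ( id ) * id * id

[E [E [E [T [T [F ( [E [T [F id]]] )]] + [F ( [E [T [F id]]] )]]] * [T [F id]]] * [T [F id]]]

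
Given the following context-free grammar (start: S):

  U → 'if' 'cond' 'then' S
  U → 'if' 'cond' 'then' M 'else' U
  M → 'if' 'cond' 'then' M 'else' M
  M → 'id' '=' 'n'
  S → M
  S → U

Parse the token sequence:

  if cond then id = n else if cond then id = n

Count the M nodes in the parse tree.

2

[S [U if cond then [M id = n] else [U if cond then [S [M id = n]]]]]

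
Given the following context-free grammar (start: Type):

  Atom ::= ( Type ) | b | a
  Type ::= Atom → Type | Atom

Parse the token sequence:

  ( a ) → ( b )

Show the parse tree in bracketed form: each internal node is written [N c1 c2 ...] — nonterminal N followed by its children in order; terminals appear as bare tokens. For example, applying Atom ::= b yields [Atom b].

[Type [Atom ( [Type [Atom a]] )] → [Type [Atom ( [Type [Atom b]] )]]]

Type
Atom → Type
( Type ) → Type
( Atom ) → Type
( a ) → Type
( a ) → Atom
( a ) → ( Type )
( a ) → ( Atom )
( a ) → ( b )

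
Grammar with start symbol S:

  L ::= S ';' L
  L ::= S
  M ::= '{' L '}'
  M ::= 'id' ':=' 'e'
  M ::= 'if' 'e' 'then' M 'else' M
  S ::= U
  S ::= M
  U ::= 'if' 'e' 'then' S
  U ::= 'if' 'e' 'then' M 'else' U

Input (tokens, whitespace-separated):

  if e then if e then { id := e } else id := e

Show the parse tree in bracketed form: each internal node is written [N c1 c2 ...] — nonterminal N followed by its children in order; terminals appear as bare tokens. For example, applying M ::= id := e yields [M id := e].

[S [U if e then [S [M if e then [M { [L [S [M id := e]]] }] else [M id := e]]]]]

S
U
if e then S
if e then M
if e then if e then M else M
if e then if e then { L } else M
if e then if e then { S } else M
if e then if e then { M } else M
if e then if e then { id := e } else M
if e then if e then { id := e } else id := e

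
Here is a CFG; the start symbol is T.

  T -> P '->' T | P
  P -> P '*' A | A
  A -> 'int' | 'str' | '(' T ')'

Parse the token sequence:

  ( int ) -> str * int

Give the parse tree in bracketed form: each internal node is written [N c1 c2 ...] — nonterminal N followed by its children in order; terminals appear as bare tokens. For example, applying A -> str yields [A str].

[T [P [A ( [T [P [A int]]] )]] -> [T [P [P [A str]] * [A int]]]]

T
P -> T
A -> T
( T ) -> T
( P ) -> T
( A ) -> T
( int ) -> T
( int ) -> P
( int ) -> P * A
( int ) -> A * A
( int ) -> str * A
( int ) -> str * int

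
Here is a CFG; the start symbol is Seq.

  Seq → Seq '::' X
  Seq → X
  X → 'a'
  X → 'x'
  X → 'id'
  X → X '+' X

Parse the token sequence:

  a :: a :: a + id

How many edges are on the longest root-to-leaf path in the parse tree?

4

[Seq [Seq [Seq [X a]] :: [X a]] :: [X [X a] + [X id]]]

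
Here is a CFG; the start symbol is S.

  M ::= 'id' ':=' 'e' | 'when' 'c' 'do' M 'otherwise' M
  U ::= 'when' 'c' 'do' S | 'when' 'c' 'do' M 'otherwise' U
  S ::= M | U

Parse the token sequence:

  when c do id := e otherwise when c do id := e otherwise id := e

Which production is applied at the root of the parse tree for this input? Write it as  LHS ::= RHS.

[S [M when c do [M id := e] otherwise [M when c do [M id := e] otherwise [M id := e]]]]

S ::= M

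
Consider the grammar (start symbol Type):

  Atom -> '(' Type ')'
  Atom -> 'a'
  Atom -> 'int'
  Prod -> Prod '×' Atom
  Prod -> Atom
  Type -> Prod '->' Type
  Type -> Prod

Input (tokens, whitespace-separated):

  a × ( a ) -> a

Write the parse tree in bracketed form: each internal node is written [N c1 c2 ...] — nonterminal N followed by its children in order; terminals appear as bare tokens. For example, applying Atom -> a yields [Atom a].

Type
Prod -> Type
Prod × Atom -> Type
Atom × Atom -> Type
a × Atom -> Type
a × ( Type ) -> Type
a × ( Prod ) -> Type
a × ( Atom ) -> Type
a × ( a ) -> Type
a × ( a ) -> Prod
a × ( a ) -> Atom
a × ( a ) -> a

[Type [Prod [Prod [Atom a]] × [Atom ( [Type [Prod [Atom a]]] )]] -> [Type [Prod [Atom a]]]]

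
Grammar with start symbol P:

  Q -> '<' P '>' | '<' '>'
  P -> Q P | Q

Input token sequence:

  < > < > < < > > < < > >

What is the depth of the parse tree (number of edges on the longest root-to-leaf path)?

[P [Q < >] [P [Q < >] [P [Q < [P [Q < >]] >] [P [Q < [P [Q < >]] >]]]]]

7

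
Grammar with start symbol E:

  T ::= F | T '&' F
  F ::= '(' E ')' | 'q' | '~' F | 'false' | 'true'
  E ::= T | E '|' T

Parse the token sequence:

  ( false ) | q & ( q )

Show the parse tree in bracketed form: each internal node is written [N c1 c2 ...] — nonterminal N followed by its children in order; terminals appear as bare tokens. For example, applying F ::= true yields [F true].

[E [E [T [F ( [E [T [F false]]] )]]] | [T [T [F q]] & [F ( [E [T [F q]]] )]]]

E
E | T
T | T
F | T
( E ) | T
( T ) | T
( F ) | T
( false ) | T
( false ) | T & F
( false ) | F & F
( false ) | q & F
( false ) | q & ( E )
( false ) | q & ( T )
( false ) | q & ( F )
( false ) | q & ( q )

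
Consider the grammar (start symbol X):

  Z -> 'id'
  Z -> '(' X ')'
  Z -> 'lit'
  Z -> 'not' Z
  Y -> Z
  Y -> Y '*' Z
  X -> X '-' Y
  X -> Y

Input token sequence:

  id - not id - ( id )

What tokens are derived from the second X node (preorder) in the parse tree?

[X [X [X [Y [Z id]]] - [Y [Z not [Z id]]]] - [Y [Z ( [X [Y [Z id]]] )]]]

id - not id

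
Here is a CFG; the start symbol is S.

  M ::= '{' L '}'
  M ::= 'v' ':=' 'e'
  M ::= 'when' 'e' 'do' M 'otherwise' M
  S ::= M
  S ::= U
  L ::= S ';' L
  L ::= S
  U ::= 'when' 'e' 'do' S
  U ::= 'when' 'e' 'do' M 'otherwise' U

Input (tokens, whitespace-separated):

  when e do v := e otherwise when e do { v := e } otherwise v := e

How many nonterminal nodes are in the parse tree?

9

[S [M when e do [M v := e] otherwise [M when e do [M { [L [S [M v := e]]] }] otherwise [M v := e]]]]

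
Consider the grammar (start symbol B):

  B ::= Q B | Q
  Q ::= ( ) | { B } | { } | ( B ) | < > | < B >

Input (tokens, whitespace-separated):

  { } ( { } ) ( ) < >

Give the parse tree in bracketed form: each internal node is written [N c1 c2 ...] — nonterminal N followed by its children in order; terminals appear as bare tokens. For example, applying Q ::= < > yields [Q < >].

[B [Q { }] [B [Q ( [B [Q { }]] )] [B [Q ( )] [B [Q < >]]]]]

B
Q B
{ } B
{ } Q B
{ } ( B ) B
{ } ( Q ) B
{ } ( { } ) B
{ } ( { } ) Q B
{ } ( { } ) ( ) B
{ } ( { } ) ( ) Q
{ } ( { } ) ( ) < >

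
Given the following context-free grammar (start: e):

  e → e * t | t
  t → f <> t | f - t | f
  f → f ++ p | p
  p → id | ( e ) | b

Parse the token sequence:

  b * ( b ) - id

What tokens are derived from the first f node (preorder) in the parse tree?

b

[e [e [t [f [p b]]]] * [t [f [p ( [e [t [f [p b]]]] )]] - [t [f [p id]]]]]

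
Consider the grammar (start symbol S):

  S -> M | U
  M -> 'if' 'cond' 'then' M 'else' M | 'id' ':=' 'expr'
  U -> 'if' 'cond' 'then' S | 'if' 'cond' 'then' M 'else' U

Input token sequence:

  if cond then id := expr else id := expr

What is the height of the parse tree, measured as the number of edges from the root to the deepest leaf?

[S [M if cond then [M id := expr] else [M id := expr]]]

3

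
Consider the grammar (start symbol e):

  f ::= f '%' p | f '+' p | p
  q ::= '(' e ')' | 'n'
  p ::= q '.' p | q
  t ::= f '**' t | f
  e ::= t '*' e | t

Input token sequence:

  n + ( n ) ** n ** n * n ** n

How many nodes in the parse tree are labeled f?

[e [t [f [f [p [q n]]] + [p [q ( [e [t [f [p [q n]]]]] )]]] ** [t [f [p [q n]]] ** [t [f [p [q n]]]]]] * [e [t [f [p [q n]]] ** [t [f [p [q n]]]]]]]

7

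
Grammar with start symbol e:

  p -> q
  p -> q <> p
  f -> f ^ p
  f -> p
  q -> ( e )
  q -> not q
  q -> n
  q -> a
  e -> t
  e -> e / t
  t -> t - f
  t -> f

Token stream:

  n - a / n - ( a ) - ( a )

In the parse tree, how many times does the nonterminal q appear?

7

[e [e [t [t [f [p [q n]]]] - [f [p [q a]]]]] / [t [t [t [f [p [q n]]]] - [f [p [q ( [e [t [f [p [q a]]]]] )]]]] - [f [p [q ( [e [t [f [p [q a]]]]] )]]]]]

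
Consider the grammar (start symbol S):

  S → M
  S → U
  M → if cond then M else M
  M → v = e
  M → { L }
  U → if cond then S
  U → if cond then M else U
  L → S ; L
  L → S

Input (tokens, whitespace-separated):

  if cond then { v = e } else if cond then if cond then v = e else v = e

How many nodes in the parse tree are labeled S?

3

[S [U if cond then [M { [L [S [M v = e]]] }] else [U if cond then [S [M if cond then [M v = e] else [M v = e]]]]]]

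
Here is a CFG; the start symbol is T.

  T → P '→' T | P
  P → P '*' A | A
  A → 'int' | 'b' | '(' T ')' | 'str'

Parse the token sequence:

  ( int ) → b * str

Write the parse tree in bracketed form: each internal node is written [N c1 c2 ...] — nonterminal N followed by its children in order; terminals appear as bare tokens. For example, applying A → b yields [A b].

[T [P [A ( [T [P [A int]]] )]] → [T [P [P [A b]] * [A str]]]]

T
P → T
A → T
( T ) → T
( P ) → T
( A ) → T
( int ) → T
( int ) → P
( int ) → P * A
( int ) → A * A
( int ) → b * A
( int ) → b * str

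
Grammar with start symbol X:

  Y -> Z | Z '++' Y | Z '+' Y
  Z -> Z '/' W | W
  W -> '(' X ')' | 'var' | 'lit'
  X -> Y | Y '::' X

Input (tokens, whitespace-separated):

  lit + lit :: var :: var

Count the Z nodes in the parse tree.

4

[X [Y [Z [W lit]] + [Y [Z [W lit]]]] :: [X [Y [Z [W var]]] :: [X [Y [Z [W var]]]]]]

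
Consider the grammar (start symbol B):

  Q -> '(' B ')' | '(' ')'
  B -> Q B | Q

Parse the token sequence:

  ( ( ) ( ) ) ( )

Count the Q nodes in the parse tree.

[B [Q ( [B [Q ( )] [B [Q ( )]]] )] [B [Q ( )]]]

4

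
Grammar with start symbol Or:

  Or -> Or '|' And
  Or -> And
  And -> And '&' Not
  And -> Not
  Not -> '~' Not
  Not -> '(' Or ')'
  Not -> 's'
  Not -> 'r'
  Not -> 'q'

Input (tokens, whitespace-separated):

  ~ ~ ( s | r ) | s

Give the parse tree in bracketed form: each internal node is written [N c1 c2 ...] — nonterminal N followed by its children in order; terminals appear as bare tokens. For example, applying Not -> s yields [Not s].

Or
Or | And
And | And
Not | And
~ Not | And
~ ~ Not | And
~ ~ ( Or ) | And
~ ~ ( Or | And ) | And
~ ~ ( And | And ) | And
~ ~ ( Not | And ) | And
~ ~ ( s | And ) | And
~ ~ ( s | Not ) | And
~ ~ ( s | r ) | And
~ ~ ( s | r ) | Not
~ ~ ( s | r ) | s

[Or [Or [And [Not ~ [Not ~ [Not ( [Or [Or [And [Not s]]] | [And [Not r]]] )]]]]] | [And [Not s]]]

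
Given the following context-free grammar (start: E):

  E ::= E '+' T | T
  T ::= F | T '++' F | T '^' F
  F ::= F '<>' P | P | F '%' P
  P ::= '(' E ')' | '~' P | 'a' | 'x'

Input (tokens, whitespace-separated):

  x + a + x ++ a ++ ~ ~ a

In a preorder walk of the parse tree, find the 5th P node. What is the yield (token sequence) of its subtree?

~ ~ a

[E [E [E [T [F [P x]]]] + [T [F [P a]]]] + [T [T [T [F [P x]]] ++ [F [P a]]] ++ [F [P ~ [P ~ [P a]]]]]]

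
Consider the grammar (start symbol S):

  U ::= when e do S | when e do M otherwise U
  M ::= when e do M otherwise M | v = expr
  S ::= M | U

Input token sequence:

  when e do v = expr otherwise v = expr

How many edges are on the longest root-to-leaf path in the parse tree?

[S [M when e do [M v = expr] otherwise [M v = expr]]]

3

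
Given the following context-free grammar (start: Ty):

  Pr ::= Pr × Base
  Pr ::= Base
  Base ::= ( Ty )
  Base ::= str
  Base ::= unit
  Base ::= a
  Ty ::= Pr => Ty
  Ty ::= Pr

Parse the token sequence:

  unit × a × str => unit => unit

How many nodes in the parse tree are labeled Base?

5

[Ty [Pr [Pr [Pr [Base unit]] × [Base a]] × [Base str]] => [Ty [Pr [Base unit]] => [Ty [Pr [Base unit]]]]]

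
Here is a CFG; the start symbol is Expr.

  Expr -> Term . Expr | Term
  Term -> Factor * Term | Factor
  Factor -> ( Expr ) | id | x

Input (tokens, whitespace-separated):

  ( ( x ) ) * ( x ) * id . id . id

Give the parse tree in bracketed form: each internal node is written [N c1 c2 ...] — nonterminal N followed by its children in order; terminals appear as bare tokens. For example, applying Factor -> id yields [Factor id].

Expr
Term . Expr
Factor * Term . Expr
( Expr ) * Term . Expr
( Term ) * Term . Expr
( Factor ) * Term . Expr
( ( Expr ) ) * Term . Expr
( ( Term ) ) * Term . Expr
( ( Factor ) ) * Term . Expr
( ( x ) ) * Term . Expr
( ( x ) ) * Factor * Term . Expr
( ( x ) ) * ( Expr ) * Term . Expr
( ( x ) ) * ( Term ) * Term . Expr
( ( x ) ) * ( Factor ) * Term . Expr
( ( x ) ) * ( x ) * Term . Expr
( ( x ) ) * ( x ) * Factor . Expr
( ( x ) ) * ( x ) * id . Expr
( ( x ) ) * ( x ) * id . Term . Expr
( ( x ) ) * ( x ) * id . Factor . Expr
( ( x ) ) * ( x ) * id . id . Expr
( ( x ) ) * ( x ) * id . id . Term
( ( x ) ) * ( x ) * id . id . Factor
( ( x ) ) * ( x ) * id . id . id

[Expr [Term [Factor ( [Expr [Term [Factor ( [Expr [Term [Factor x]]] )]]] )] * [Term [Factor ( [Expr [Term [Factor x]]] )] * [Term [Factor id]]]] . [Expr [Term [Factor id]] . [Expr [Term [Factor id]]]]]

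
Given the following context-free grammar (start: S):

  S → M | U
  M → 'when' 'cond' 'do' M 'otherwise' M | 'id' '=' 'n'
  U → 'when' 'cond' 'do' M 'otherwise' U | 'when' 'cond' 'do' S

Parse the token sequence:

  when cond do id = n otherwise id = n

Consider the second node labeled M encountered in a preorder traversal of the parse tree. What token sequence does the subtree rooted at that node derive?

[S [M when cond do [M id = n] otherwise [M id = n]]]

id = n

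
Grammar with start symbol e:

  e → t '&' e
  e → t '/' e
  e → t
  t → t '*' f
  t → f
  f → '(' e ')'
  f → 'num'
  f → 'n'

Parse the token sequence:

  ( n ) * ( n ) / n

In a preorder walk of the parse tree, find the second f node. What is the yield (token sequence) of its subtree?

n

[e [t [t [f ( [e [t [f n]]] )]] * [f ( [e [t [f n]]] )]] / [e [t [f n]]]]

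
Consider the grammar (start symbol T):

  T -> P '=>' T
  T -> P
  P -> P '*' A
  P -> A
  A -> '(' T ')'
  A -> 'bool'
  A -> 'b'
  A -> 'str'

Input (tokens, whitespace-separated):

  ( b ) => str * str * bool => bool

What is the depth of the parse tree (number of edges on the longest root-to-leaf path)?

[T [P [A ( [T [P [A b]]] )]] => [T [P [P [P [A str]] * [A str]] * [A bool]] => [T [P [A bool]]]]]

6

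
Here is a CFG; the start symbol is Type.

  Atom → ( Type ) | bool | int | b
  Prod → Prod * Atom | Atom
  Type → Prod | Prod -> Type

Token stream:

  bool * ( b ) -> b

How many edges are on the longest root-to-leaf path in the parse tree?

6

[Type [Prod [Prod [Atom bool]] * [Atom ( [Type [Prod [Atom b]]] )]] -> [Type [Prod [Atom b]]]]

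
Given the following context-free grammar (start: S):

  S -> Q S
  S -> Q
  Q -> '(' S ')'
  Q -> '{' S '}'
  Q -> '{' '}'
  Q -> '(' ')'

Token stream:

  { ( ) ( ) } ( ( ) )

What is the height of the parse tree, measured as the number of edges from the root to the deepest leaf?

5

[S [Q { [S [Q ( )] [S [Q ( )]]] }] [S [Q ( [S [Q ( )]] )]]]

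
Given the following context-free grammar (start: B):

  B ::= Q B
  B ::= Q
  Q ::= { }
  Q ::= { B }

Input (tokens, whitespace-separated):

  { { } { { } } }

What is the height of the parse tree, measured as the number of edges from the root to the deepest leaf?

7

[B [Q { [B [Q { }] [B [Q { [B [Q { }]] }]]] }]]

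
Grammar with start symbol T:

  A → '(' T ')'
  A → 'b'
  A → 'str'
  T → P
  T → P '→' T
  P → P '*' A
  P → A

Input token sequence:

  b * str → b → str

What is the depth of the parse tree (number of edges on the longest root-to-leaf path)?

5

[T [P [P [A b]] * [A str]] → [T [P [A b]] → [T [P [A str]]]]]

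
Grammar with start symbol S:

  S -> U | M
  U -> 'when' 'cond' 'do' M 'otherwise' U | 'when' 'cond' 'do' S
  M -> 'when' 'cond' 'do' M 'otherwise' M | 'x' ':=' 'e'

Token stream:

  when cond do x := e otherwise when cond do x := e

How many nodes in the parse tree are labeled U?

2

[S [U when cond do [M x := e] otherwise [U when cond do [S [M x := e]]]]]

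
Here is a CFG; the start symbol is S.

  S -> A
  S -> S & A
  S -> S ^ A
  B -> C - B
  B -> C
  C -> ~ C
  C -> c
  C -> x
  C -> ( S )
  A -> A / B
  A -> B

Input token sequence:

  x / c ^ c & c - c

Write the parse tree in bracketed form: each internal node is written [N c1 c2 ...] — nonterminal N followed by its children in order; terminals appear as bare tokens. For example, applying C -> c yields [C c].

S
S & A
S ^ A & A
A ^ A & A
A / B ^ A & A
B / B ^ A & A
C / B ^ A & A
x / B ^ A & A
x / C ^ A & A
x / c ^ A & A
x / c ^ B & A
x / c ^ C & A
x / c ^ c & A
x / c ^ c & B
x / c ^ c & C - B
x / c ^ c & c - B
x / c ^ c & c - C
x / c ^ c & c - c

[S [S [S [A [A [B [C x]]] / [B [C c]]]] ^ [A [B [C c]]]] & [A [B [C c] - [B [C c]]]]]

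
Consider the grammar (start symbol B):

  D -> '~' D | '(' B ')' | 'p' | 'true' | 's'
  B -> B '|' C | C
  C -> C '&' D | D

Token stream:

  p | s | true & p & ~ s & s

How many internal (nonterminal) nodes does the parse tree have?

16

[B [B [B [C [D p]]] | [C [D s]]] | [C [C [C [C [D true]] & [D p]] & [D ~ [D s]]] & [D s]]]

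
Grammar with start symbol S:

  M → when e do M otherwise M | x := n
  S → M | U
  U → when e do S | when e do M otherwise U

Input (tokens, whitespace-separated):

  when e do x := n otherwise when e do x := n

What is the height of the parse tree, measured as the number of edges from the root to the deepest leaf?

5

[S [U when e do [M x := n] otherwise [U when e do [S [M x := n]]]]]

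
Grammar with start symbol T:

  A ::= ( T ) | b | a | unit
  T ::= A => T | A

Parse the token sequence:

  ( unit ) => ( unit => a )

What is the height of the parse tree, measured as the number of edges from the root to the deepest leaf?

6

[T [A ( [T [A unit]] )] => [T [A ( [T [A unit] => [T [A a]]] )]]]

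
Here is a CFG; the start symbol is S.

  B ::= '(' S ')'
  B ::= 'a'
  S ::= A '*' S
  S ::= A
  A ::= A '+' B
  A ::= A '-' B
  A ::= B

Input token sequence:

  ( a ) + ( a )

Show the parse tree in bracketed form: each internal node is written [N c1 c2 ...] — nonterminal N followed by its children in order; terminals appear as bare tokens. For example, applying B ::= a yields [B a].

S
A
A + B
B + B
( S ) + B
( A ) + B
( B ) + B
( a ) + B
( a ) + ( S )
( a ) + ( A )
( a ) + ( B )
( a ) + ( a )

[S [A [A [B ( [S [A [B a]]] )]] + [B ( [S [A [B a]]] )]]]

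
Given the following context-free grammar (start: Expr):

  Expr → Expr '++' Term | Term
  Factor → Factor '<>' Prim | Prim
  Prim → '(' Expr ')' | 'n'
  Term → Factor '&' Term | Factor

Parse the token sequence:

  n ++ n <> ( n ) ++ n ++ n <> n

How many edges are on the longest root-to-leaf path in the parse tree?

10

[Expr [Expr [Expr [Expr [Term [Factor [Prim n]]]] ++ [Term [Factor [Factor [Prim n]] <> [Prim ( [Expr [Term [Factor [Prim n]]]] )]]]] ++ [Term [Factor [Prim n]]]] ++ [Term [Factor [Factor [Prim n]] <> [Prim n]]]]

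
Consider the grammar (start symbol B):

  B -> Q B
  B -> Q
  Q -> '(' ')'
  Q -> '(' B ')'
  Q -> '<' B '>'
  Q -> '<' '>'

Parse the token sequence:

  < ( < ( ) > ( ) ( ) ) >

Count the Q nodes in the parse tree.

[B [Q < [B [Q ( [B [Q < [B [Q ( )]] >] [B [Q ( )] [B [Q ( )]]]] )]] >]]

6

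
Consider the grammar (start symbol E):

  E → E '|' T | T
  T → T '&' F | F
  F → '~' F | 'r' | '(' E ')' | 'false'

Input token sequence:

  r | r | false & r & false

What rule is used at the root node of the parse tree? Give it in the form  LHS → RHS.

E → E '|' T

[E [E [E [T [F r]]] | [T [F r]]] | [T [T [T [F false]] & [F r]] & [F false]]]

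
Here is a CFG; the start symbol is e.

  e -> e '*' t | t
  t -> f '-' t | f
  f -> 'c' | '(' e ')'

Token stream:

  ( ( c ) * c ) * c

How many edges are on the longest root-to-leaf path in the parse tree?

11

[e [e [t [f ( [e [e [t [f ( [e [t [f c]]] )]]] * [t [f c]]] )]]] * [t [f c]]]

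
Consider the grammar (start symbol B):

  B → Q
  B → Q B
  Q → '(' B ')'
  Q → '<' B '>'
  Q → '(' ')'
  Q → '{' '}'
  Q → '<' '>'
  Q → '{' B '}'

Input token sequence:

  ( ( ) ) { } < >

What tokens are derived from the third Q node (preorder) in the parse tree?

{ }

[B [Q ( [B [Q ( )]] )] [B [Q { }] [B [Q < >]]]]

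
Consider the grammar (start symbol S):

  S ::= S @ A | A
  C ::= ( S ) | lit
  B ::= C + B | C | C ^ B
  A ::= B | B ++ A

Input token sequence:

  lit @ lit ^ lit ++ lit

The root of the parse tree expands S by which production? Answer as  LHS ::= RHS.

[S [S [A [B [C lit]]]] @ [A [B [C lit] ^ [B [C lit]]] ++ [A [B [C lit]]]]]

S ::= S @ A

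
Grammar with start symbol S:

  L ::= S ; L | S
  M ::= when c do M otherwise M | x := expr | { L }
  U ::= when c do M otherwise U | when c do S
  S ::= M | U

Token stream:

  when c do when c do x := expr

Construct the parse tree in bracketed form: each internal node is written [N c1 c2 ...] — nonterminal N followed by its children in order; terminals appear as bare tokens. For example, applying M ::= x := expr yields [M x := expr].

S
U
when c do S
when c do U
when c do when c do S
when c do when c do M
when c do when c do x := expr

[S [U when c do [S [U when c do [S [M x := expr]]]]]]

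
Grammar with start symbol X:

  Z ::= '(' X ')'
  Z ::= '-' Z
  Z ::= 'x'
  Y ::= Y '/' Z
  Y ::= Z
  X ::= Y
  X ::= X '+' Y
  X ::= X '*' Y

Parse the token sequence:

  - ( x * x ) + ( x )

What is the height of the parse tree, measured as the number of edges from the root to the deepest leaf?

9

[X [X [Y [Z - [Z ( [X [X [Y [Z x]]] * [Y [Z x]]] )]]]] + [Y [Z ( [X [Y [Z x]]] )]]]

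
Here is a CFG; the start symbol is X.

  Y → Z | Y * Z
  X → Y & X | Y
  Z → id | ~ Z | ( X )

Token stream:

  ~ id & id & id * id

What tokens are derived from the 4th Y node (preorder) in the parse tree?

id

[X [Y [Z ~ [Z id]]] & [X [Y [Z id]] & [X [Y [Y [Z id]] * [Z id]]]]]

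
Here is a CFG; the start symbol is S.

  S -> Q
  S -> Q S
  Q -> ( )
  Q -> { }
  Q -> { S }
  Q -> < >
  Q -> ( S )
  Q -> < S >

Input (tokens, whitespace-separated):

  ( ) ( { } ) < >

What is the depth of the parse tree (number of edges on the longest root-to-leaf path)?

5

[S [Q ( )] [S [Q ( [S [Q { }]] )] [S [Q < >]]]]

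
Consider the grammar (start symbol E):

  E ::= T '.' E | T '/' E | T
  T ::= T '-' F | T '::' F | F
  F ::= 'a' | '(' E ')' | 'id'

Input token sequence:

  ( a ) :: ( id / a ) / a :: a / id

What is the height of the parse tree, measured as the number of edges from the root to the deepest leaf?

7

[E [T [T [F ( [E [T [F a]]] )]] :: [F ( [E [T [F id]] / [E [T [F a]]]] )]] / [E [T [T [F a]] :: [F a]] / [E [T [F id]]]]]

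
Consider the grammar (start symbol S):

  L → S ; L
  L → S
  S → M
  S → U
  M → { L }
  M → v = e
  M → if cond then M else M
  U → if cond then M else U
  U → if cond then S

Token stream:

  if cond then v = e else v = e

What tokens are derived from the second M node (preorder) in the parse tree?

[S [M if cond then [M v = e] else [M v = e]]]

v = e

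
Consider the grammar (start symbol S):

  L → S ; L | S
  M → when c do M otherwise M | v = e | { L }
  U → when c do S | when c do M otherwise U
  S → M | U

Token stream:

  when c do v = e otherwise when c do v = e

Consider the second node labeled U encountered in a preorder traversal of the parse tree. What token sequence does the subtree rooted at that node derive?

[S [U when c do [M v = e] otherwise [U when c do [S [M v = e]]]]]

when c do v = e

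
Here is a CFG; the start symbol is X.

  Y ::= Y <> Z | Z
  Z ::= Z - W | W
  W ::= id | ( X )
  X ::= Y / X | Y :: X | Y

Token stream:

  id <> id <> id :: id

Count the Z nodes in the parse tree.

4

[X [Y [Y [Y [Z [W id]]] <> [Z [W id]]] <> [Z [W id]]] :: [X [Y [Z [W id]]]]]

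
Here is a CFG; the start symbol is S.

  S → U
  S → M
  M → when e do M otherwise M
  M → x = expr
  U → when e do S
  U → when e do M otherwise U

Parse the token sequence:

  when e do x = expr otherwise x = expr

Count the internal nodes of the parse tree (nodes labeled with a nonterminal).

[S [M when e do [M x = expr] otherwise [M x = expr]]]

4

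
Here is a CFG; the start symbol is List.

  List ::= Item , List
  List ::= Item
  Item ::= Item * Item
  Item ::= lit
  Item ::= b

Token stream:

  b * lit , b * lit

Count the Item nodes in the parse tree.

[List [Item [Item b] * [Item lit]] , [List [Item [Item b] * [Item lit]]]]

6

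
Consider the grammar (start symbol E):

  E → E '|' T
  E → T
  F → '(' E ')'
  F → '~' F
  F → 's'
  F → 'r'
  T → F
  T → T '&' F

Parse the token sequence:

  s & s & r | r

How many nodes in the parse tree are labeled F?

4

[E [E [T [T [T [F s]] & [F s]] & [F r]]] | [T [F r]]]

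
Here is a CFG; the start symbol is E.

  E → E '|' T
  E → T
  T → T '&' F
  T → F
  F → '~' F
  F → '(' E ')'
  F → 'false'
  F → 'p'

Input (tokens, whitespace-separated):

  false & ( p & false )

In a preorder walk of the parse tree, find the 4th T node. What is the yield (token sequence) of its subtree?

[E [T [T [F false]] & [F ( [E [T [T [F p]] & [F false]]] )]]]

p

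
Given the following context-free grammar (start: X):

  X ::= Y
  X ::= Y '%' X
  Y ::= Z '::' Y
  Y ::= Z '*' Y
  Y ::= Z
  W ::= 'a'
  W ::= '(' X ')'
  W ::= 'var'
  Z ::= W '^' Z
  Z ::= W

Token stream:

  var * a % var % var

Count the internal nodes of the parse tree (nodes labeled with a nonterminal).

[X [Y [Z [W var]] * [Y [Z [W a]]]] % [X [Y [Z [W var]]] % [X [Y [Z [W var]]]]]]

15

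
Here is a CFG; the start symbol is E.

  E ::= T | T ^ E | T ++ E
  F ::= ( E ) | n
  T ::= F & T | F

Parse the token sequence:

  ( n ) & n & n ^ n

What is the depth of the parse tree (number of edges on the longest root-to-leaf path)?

[E [T [F ( [E [T [F n]]] )] & [T [F n] & [T [F n]]]] ^ [E [T [F n]]]]

6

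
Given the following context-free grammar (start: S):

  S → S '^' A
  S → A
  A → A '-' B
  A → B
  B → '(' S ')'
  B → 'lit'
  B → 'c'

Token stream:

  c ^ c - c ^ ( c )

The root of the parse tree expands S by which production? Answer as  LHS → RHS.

[S [S [S [A [B c]]] ^ [A [A [B c]] - [B c]]] ^ [A [B ( [S [A [B c]]] )]]]

S → S '^' A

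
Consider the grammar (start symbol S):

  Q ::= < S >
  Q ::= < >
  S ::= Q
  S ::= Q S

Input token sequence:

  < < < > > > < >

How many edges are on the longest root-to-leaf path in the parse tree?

6

[S [Q < [S [Q < [S [Q < >]] >]] >] [S [Q < >]]]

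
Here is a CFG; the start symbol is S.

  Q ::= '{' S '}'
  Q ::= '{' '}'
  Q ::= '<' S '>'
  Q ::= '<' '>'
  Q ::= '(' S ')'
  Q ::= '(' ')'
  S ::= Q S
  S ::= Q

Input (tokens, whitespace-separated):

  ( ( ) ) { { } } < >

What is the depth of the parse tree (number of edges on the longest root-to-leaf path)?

[S [Q ( [S [Q ( )]] )] [S [Q { [S [Q { }]] }] [S [Q < >]]]]

5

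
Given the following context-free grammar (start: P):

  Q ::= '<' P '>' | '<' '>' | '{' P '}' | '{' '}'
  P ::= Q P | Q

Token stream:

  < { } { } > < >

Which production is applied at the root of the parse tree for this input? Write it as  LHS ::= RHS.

P ::= Q P

[P [Q < [P [Q { }] [P [Q { }]]] >] [P [Q < >]]]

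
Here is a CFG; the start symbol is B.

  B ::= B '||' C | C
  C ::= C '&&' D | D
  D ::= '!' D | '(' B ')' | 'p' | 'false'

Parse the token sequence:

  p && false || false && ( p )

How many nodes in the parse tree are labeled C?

5

[B [B [C [C [D p]] && [D false]]] || [C [C [D false]] && [D ( [B [C [D p]]] )]]]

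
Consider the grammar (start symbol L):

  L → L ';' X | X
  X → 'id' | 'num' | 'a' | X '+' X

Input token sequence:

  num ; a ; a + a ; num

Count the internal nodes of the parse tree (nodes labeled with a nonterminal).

10

[L [L [L [L [X num]] ; [X a]] ; [X [X a] + [X a]]] ; [X num]]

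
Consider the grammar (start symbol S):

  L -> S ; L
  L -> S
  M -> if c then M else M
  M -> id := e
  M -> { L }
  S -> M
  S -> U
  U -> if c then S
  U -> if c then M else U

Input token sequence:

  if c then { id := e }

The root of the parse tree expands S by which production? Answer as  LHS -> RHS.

S -> U

[S [U if c then [S [M { [L [S [M id := e]]] }]]]]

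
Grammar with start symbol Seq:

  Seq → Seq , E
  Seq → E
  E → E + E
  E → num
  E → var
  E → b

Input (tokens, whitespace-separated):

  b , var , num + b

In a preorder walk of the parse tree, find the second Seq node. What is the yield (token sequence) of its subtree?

b , var

[Seq [Seq [Seq [E b]] , [E var]] , [E [E num] + [E b]]]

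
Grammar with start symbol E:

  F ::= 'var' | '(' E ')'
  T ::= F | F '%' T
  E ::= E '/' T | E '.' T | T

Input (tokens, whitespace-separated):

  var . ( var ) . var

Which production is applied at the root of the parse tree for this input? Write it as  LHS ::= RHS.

[E [E [E [T [F var]]] . [T [F ( [E [T [F var]]] )]]] . [T [F var]]]

E ::= E '.' T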